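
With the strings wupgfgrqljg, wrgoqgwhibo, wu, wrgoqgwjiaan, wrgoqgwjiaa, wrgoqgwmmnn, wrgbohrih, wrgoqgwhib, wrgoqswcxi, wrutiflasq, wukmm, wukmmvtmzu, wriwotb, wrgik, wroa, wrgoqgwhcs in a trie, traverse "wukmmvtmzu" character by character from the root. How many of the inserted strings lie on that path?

3

Check each prefix of "wukmmvtmzu" against the stored set — each match is an end-marker on the path.
Prefixes of the query that are stored words: "wu", "wukmm", "wukmmvtmzu"
Count: 3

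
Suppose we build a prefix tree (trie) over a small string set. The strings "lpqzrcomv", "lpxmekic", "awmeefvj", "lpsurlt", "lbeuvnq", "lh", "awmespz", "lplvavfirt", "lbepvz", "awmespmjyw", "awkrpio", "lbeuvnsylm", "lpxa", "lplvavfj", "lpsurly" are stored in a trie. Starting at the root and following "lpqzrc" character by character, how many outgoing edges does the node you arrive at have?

1

Walk "lpqzrc" from the root, arriving at one node.
Characters that immediately follow "lpqzrc" among the stored strings: {o}.
That node has 1 child edge.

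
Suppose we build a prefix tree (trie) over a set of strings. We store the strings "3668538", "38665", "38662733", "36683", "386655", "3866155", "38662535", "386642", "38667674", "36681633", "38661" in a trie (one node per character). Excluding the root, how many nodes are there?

33

Trie structure (* marks end of a word):
(root)
└─ 3
   ├─ 6
   │  └─ 6
   │     └─ 8
   │        ├─ 1
   │        │  └─ 6
   │        │     └─ 3
   │        │        └─ 3 *
   │        ├─ 3 *
   │        └─ 5
   │           └─ 3
   │              └─ 8 *
   └─ 8
      └─ 6
         └─ 6
            ├─ 1 *
            │  └─ 5
            │     └─ 5 *
            ├─ 2
            │  ├─ 5
            │  │  └─ 3
            │  │     └─ 5 *
            │  └─ 7
            │     └─ 3
            │        └─ 3 *
            ├─ 4
            │  └─ 2 *
            ├─ 5 *
            │  └─ 5 *
            └─ 7
               └─ 6
                  └─ 7
                     └─ 4 *
Counting every labelled node above: 33.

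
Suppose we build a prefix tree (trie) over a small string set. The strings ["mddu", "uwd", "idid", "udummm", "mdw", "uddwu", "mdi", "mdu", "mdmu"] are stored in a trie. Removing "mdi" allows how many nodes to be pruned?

Walk "mdi" from the leaf back toward the root, removing each node that no remaining word uses.
The suffix "i" (1 node) is used only by "mdi"; the node for "md" still has the child "d", so pruning stops there.
Nodes removed: 1

1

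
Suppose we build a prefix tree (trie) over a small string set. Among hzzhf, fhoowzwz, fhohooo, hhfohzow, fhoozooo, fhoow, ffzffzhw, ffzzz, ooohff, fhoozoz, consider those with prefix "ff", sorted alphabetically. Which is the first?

Filter for "ff…" and sort: "ffzffzhw", "ffzzz"
The 1st is ffzffzhw.

ffzffzhw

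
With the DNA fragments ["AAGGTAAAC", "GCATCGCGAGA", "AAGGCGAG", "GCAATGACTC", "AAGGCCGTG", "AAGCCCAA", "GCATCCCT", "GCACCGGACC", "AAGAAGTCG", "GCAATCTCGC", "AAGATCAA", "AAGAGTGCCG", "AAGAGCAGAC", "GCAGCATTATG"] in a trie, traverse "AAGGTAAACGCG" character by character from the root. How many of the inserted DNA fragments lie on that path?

Traverse "AAGGTAAACGCG" character by character; count nodes along the way that are marked as word ends.
Prefixes of the query that are stored words: "AAGGTAAAC"
Count: 1

1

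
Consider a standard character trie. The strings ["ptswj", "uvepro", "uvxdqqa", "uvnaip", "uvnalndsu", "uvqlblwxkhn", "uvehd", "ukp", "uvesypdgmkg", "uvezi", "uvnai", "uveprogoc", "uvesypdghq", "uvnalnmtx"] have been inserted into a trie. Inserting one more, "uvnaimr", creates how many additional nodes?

2

The longest prefix of "uvnaimr" already in the trie is "uvnai" (length 5).
New nodes needed: |"uvnaimr"| − 5 = 7 − 5 = 2.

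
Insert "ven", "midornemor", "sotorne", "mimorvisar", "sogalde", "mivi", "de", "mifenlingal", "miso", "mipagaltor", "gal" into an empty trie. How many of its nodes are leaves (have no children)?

Leaves are exactly the stored words that no other stored word extends.
Those words: "de", "gal", "midornemor", "mifenlingal", "mimorvisar", "mipagaltor", "miso", "mivi", "sogalde", "sotorne", "ven"
Leaf count: 11

11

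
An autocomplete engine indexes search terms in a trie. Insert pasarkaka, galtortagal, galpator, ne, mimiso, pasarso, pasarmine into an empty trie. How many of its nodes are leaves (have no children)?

Leaves are exactly the stored words that no other stored word extends.
Those words: "galpator", "galtortagal", "mimiso", "ne", "pasarkaka", "pasarmine", "pasarso"
Leaf count: 7

7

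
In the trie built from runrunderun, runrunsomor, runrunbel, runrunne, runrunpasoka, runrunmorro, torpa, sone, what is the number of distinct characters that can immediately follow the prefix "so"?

Walk "so" from the root, arriving at one node.
Distinct next characters after "so": n.
That node has 1 child edge.

1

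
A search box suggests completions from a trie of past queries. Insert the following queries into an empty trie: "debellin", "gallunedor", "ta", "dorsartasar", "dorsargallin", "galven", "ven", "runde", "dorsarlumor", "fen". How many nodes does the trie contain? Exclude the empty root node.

55

Count nodes per top-level branch (shared prefixes stored once):
  'd'-branch (debellin, dorsargallin, dorsarlumor, dorsartasar): 29 nodes
  'f'-branch (fen): 3 nodes
  'g'-branch (gallunedor, galven): 13 nodes
  'r'-branch (runde): 5 nodes
  't'-branch (ta): 2 nodes
  'v'-branch (ven): 3 nodes
Sum: 55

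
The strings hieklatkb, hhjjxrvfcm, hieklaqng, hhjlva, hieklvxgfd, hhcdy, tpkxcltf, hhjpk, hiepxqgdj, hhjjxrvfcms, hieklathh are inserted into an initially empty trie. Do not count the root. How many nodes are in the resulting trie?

51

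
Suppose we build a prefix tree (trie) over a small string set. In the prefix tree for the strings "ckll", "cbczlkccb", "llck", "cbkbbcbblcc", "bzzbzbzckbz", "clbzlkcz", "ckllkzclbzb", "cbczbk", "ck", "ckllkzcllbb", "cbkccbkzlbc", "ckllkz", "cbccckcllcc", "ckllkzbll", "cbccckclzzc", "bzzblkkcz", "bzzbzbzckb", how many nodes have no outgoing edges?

13

A leaf is a node with no children — equivalently, the end of a word that is not a proper prefix of any other stored word.
Those words: "bzzblkkcz", "bzzbzbzckbz", "cbccckcllcc", "cbccckclzzc", "cbczbk", "cbczlkccb", "cbkbbcbblcc", "cbkccbkzlbc", "ckllkzbll", "ckllkzclbzb", "ckllkzcllbb", "clbzlkcz", "llck"
Leaf count: 13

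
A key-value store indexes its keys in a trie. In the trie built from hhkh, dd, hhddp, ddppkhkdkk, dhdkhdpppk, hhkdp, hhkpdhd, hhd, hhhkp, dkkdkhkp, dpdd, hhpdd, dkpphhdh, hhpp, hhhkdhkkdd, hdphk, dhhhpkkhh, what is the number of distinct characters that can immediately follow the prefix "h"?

2

Walk "h" from the root, arriving at one node.
Distinct next characters after "h": d, h.
That node has 2 child edges.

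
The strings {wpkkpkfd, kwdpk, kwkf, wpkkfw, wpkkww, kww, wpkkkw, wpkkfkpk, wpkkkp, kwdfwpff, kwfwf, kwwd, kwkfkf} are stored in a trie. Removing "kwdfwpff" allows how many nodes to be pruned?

5

A node on "kwdfwpff"'s path can go only if nothing else ends at it or branches off below it.
The suffix "fwpff" (5 nodes) is used only by "kwdfwpff"; the node for "kwd" still has the child "p", so pruning stops there.
Nodes removed: 5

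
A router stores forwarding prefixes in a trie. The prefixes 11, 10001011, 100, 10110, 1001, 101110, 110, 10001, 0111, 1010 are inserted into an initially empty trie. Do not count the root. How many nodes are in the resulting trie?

21

Trace insertions, counting only characters that open a new branch:
  "11" → 2 new (1, 1)
  "10001011" → prefix "1" already present; 7 new (0, 0, 0, 1, 0, 1, 1)
  "100" → prefix "100" already present; 0 new (none)
  "10110" → prefix "10" already present; 3 new (1, 1, 0)
  "1001" → prefix "100" already present; 1 new (1)
  "101110" → prefix "1011" already present; 2 new (1, 0)
  "110" → prefix "11" already present; 1 new (0)
  "10001" → prefix "10001" already present; 0 new (none)
  "0111" → 4 new (0, 1, 1, 1)
  "1010" → prefix "101" already present; 1 new (0)
Total nodes = 2 + 7 + 0 + 3 + 1 + 2 + 1 + 0 + 4 + 1 = 21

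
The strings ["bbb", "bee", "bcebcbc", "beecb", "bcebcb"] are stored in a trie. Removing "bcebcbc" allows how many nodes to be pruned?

1

After clearing the end-marker at "bcebcbc", prune upward until reaching a node still needed by another word.
The suffix "c" (1 node) is used only by "bcebcbc"; "bcebcb" is itself a stored word, so pruning stops there.
Nodes removed: 1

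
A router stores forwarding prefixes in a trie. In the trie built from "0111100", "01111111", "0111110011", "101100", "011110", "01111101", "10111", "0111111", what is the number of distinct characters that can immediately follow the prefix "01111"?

The children of the "01111" node are the distinct next characters among strings starting with "01111".
Characters that immediately follow "01111" among the stored strings: {0, 1}.
That node has 2 child edges.

2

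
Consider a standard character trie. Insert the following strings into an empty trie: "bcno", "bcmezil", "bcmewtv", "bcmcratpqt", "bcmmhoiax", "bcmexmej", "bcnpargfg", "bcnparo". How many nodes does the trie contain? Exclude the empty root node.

36

Insert word by word; a character creates a node only if that edge doesn't already exist:
  "bcno" → 4 new (b, c, n, o)
  "bcmezil" → prefix "bc" already present; 5 new (m, e, z, i, l)
  "bcmewtv" → prefix "bcme" already present; 3 new (w, t, v)
  "bcmcratpqt" → prefix "bcm" already present; 7 new (c, r, a, t, p, q, t)
  "bcmmhoiax" → prefix "bcm" already present; 6 new (m, h, o, i, a, x)
  "bcmexmej" → prefix "bcme" already present; 4 new (x, m, e, j)
  "bcnpargfg" → prefix "bcn" already present; 6 new (p, a, r, g, f, g)
  "bcnparo" → prefix "bcnpar" already present; 1 new (o)
Total nodes = 4 + 5 + 3 + 7 + 6 + 4 + 6 + 1 = 36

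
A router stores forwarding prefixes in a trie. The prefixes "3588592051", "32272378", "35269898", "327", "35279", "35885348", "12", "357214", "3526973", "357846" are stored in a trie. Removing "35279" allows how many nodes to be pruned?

After clearing the end-marker at "35279", prune upward until reaching a node still needed by another word.
The suffix "79" (2 nodes) is used only by "35279"; the node for "352" still has the child "6", so pruning stops there.
Nodes removed: 2

2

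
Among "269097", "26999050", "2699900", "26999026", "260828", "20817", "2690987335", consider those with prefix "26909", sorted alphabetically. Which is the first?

Words with prefix "26909", in lexicographic order: "269097", "2690987335"
The 1st is 269097.

269097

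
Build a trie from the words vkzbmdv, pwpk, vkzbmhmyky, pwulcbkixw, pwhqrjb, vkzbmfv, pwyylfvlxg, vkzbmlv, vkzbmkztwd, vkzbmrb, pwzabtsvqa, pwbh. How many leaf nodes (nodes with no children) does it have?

Leaves are exactly the stored words that no other stored word extends.
Those words: "pwbh", "pwhqrjb", "pwpk", "pwulcbkixw", "pwyylfvlxg", "pwzabtsvqa", "vkzbmdv", "vkzbmfv", "vkzbmhmyky", "vkzbmkztwd", "vkzbmlv", "vkzbmrb"
Leaf count: 12

12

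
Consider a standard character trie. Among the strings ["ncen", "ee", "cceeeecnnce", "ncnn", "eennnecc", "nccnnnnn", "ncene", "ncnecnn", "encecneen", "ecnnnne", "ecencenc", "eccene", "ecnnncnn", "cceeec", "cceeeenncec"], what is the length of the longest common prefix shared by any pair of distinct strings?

The deepest shared node is where two words last agree before diverging.
"cceeeecnnce" and "cceeeenncec" agree on "cceeee" (6 characters) before diverging; nothing deeper is shared.
Longest shared-prefix length: 6

6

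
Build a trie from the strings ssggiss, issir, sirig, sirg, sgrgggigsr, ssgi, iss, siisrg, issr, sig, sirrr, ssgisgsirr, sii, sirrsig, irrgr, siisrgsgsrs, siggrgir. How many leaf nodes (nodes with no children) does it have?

12

A leaf is a node with no children — equivalently, the end of a word that is not a proper prefix of any other stored word.
Those words: "irrgr", "issir", "issr", "sgrgggigsr", "siggrgir", "siisrgsgsrs", "sirg", "sirig", "sirrr", "sirrsig", "ssggiss", "ssgisgsirr"
Leaf count: 12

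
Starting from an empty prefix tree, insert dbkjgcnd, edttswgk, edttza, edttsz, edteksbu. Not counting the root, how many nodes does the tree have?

24

Insert word by word; a character creates a node only if that edge doesn't already exist:
  "dbkjgcnd" → 8 new (d, b, k, j, g, c, n, d)
  "edttswgk" → 8 new (e, d, t, t, s, w, g, k)
  "edttza" → prefix "edtt" already present; 2 new (z, a)
  "edttsz" → prefix "edtts" already present; 1 new (z)
  "edteksbu" → prefix "edt" already present; 5 new (e, k, s, b, u)
Total nodes = 8 + 8 + 2 + 1 + 5 = 24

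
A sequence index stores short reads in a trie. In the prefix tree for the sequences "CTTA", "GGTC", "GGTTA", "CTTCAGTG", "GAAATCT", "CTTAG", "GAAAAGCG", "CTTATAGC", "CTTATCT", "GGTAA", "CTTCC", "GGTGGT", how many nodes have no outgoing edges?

11

Leaves are exactly the stored words that no other stored word extends.
Those words: "CTTAG", "CTTATAGC", "CTTATCT", "CTTCAGTG", "CTTCC", "GAAAAGCG", "GAAATCT", "GGTAA", "GGTC", "GGTGGT", "GGTTA"
Leaf count: 11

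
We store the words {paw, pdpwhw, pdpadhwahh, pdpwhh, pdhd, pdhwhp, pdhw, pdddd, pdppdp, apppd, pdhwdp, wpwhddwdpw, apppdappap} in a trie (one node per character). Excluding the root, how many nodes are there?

For each word, the new-node count is its length minus the longest prefix already in the trie:
  "paw" → 3 new (p, a, w)
  "pdpwhw" → prefix "p" already present; 5 new (d, p, w, h, w)
  "pdpadhwahh" → prefix "pdp" already present; 7 new (a, d, h, w, a, h, h)
  "pdpwhh" → prefix "pdpwh" already present; 1 new (h)
  "pdhd" → prefix "pd" already present; 2 new (h, d)
  "pdhwhp" → prefix "pdh" already present; 3 new (w, h, p)
  "pdhw" → prefix "pdhw" already present; 0 new (none)
  "pdddd" → prefix "pd" already present; 3 new (d, d, d)
  "pdppdp" → prefix "pdp" already present; 3 new (p, d, p)
  "apppd" → 5 new (a, p, p, p, d)
  "pdhwdp" → prefix "pdhw" already present; 2 new (d, p)
  "wpwhddwdpw" → 10 new (w, p, w, h, d, d, w, d, p, w)
  "apppdappap" → prefix "apppd" already present; 5 new (a, p, p, a, p)
Total nodes = 3 + 5 + 7 + 1 + 2 + 3 + 0 + 3 + 3 + 5 + 2 + 10 + 5 = 49

49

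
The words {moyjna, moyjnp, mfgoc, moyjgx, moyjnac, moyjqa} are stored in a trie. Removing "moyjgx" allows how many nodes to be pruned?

2

Walk "moyjgx" from the leaf back toward the root, removing each node that no remaining word uses.
The suffix "gx" (2 nodes) is used only by "moyjgx"; the node for "moyj" still has the child "n", so pruning stops there.
Nodes removed: 2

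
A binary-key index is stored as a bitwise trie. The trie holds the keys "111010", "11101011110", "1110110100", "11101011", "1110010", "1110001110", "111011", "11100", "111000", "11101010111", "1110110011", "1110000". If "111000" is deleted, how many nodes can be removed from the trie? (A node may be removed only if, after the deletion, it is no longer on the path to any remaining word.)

Walk "111000" from the leaf back toward the root, removing each node that no remaining word uses.
Every node on "111000" is still needed (e.g. by "1110001110"), so nothing is freed.
Nodes removed: 0

0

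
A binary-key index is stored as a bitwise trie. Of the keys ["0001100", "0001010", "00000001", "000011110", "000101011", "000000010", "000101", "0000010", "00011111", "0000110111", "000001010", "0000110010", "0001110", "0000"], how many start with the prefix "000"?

Filter for entries beginning with "000":
Matches: "0000", "00000001", "000000010", "0000010", "000001010", "0000110010", "0000110111", "000011110", "000101", "0001010", "000101011", "0001100", "0001110", "00011111"
Count: 14

14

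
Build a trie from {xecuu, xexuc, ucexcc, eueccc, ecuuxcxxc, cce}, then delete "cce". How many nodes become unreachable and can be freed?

3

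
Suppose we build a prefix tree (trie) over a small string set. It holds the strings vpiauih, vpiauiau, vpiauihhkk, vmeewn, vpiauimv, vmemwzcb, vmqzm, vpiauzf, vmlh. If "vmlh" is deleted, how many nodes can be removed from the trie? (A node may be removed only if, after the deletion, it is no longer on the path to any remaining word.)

2

A node on "vmlh"'s path can go only if nothing else ends at it or branches off below it.
The suffix "lh" (2 nodes) is used only by "vmlh"; the node for "vm" still has the child "e", so pruning stops there.
Nodes removed: 2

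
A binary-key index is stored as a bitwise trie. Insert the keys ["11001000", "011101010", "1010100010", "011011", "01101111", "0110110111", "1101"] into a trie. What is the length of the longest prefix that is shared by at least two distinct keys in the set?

Equivalently: take the maximum, over all pairs, of their longest common prefix length.
"011011" and "0110110111" agree on "011011" (6 characters) before diverging; nothing deeper is shared.
Longest shared-prefix length: 6

6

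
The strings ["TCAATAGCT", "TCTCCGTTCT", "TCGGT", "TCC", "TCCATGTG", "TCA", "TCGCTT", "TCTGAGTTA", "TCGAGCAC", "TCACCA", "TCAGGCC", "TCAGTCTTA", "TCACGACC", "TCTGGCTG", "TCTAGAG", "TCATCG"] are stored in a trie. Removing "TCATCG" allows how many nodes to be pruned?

3

A node on "TCATCG"'s path can go only if nothing else ends at it or branches off below it.
The suffix "TCG" (3 nodes) is used only by "TCATCG"; the node for "TCA" still has the child "A", so pruning stops there.
Nodes removed: 3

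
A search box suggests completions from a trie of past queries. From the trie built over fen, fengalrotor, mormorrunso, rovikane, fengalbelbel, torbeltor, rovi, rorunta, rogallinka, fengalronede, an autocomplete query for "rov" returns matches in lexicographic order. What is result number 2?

rovikane

Words with prefix "rov", in lexicographic order: "rovi", "rovikane"
Position 2: rovikane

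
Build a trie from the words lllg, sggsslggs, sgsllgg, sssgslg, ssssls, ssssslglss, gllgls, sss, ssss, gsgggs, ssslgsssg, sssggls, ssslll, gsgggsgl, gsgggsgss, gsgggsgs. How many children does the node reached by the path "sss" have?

The children of the "sss" node are the distinct next characters among strings starting with "sss".
Characters that immediately follow "sss" among the stored strings: {g, l, s}.
That node has 3 child edges.

3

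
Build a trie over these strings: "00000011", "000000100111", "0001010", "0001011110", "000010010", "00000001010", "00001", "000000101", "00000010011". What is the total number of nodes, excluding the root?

Trace insertions, counting only characters that open a new branch:
  "00000011" → 8 new (0, 0, 0, 0, 0, 0, 1, 1)
  "000000100111" → prefix "0000001" already present; 5 new (0, 0, 1, 1, 1)
  "0001010" → prefix "000" already present; 4 new (1, 0, 1, 0)
  "0001011110" → prefix "000101" already present; 4 new (1, 1, 1, 0)
  "000010010" → prefix "0000" already present; 5 new (1, 0, 0, 1, 0)
  "00000001010" → prefix "000000" already present; 5 new (0, 1, 0, 1, 0)
  "00001" → prefix "00001" already present; 0 new (none)
  "000000101" → prefix "00000010" already present; 1 new (1)
  "00000010011" → prefix "00000010011" already present; 0 new (none)
Total nodes = 8 + 5 + 4 + 4 + 5 + 5 + 0 + 1 + 0 = 32

32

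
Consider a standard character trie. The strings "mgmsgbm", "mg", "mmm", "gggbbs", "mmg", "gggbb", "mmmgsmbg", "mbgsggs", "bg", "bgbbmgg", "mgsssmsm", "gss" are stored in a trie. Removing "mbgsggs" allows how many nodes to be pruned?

After clearing the end-marker at "mbgsggs", prune upward until reaching a node still needed by another word.
The suffix "bgsggs" (6 nodes) is used only by "mbgsggs"; the node for "m" still has the child "g", so pruning stops there.
Nodes removed: 6

6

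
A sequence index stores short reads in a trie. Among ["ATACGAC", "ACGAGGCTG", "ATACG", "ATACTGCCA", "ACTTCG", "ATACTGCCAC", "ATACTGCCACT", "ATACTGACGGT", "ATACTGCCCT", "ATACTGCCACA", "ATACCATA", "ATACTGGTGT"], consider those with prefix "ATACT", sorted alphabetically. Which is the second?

DFS of the "ATACT" subtree visits, in order: "ATACTGACGGT", "ATACTGCCA", "ATACTGCCAC", "ATACTGCCACA", "ATACTGCCACT", "ATACTGCCCT", "ATACTGGTGT"
Position 2: ATACTGCCA

ATACTGCCA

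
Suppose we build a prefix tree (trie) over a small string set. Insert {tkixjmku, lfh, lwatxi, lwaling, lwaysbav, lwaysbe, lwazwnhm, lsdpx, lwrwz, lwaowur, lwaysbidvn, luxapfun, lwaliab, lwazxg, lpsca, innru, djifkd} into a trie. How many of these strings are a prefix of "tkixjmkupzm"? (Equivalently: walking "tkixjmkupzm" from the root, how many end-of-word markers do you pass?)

1

Walk "tkixjmkupzm" from the root; an end-of-word marker is hit whenever a stored word is a prefix of "tkixjmkupzm".
Prefixes of the query that are stored words: "tkixjmku"
Count: 1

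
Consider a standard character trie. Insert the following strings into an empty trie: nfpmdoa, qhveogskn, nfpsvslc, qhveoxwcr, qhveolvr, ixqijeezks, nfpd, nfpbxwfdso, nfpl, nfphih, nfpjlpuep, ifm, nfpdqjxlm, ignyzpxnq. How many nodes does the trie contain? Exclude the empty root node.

71

Insert word by word; a character creates a node only if that edge doesn't already exist:
  "nfpmdoa" → 7 new (n, f, p, m, d, o, a)
  "qhveogskn" → 9 new (q, h, v, e, o, g, s, k, n)
  "nfpsvslc" → prefix "nfp" already present; 5 new (s, v, s, l, c)
  "qhveoxwcr" → prefix "qhveo" already present; 4 new (x, w, c, r)
  "qhveolvr" → prefix "qhveo" already present; 3 new (l, v, r)
  "ixqijeezks" → 10 new (i, x, q, i, j, e, e, z, k, s)
  "nfpd" → prefix "nfp" already present; 1 new (d)
  "nfpbxwfdso" → prefix "nfp" already present; 7 new (b, x, w, f, d, s, o)
  "nfpl" → prefix "nfp" already present; 1 new (l)
  "nfphih" → prefix "nfp" already present; 3 new (h, i, h)
  "nfpjlpuep" → prefix "nfp" already present; 6 new (j, l, p, u, e, p)
  "ifm" → prefix "i" already present; 2 new (f, m)
  "nfpdqjxlm" → prefix "nfpd" already present; 5 new (q, j, x, l, m)
  "ignyzpxnq" → prefix "i" already present; 8 new (g, n, y, z, p, x, n, q)
Total nodes = 7 + 9 + 5 + 4 + 3 + 10 + 1 + 7 + 1 + 3 + 6 + 2 + 5 + 8 = 71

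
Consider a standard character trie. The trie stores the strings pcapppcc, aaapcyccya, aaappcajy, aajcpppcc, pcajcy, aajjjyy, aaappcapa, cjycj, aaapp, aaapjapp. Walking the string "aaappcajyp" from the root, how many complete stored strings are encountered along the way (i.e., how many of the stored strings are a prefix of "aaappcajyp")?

Traverse "aaappcajyp" character by character; count nodes along the way that are marked as word ends.
Prefixes of the query that are stored words: "aaapp", "aaappcajy"
Count: 2

2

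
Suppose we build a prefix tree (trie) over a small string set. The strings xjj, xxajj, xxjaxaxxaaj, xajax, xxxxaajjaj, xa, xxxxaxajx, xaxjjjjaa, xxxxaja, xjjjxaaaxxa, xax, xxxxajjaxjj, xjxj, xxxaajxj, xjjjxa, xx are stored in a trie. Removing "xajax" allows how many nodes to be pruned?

3

A node on "xajax"'s path can go only if nothing else ends at it or branches off below it.
The suffix "jax" (3 nodes) is used only by "xajax"; the node for "xa" still has the child "x", so pruning stops there.
Nodes removed: 3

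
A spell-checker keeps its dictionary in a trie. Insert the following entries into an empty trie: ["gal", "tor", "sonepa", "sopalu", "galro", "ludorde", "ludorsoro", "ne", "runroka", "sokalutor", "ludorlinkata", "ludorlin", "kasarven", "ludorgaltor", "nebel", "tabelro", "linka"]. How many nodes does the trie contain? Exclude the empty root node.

Count nodes per top-level branch (shared prefixes stored once):
  'g'-branch (gal, galro): 5 nodes
  'k'-branch (kasarven): 8 nodes
  'l'-branch (linka, ludorde, ludorgaltor, ludorlin, ludorlinkata, ludorsoro): 28 nodes
  'n'-branch (ne, nebel): 5 nodes
  'r'-branch (runroka): 7 nodes
  's'-branch (sokalutor, sonepa, sopalu): 17 nodes
  't'-branch (tabelro, tor): 9 nodes
Sum: 79

79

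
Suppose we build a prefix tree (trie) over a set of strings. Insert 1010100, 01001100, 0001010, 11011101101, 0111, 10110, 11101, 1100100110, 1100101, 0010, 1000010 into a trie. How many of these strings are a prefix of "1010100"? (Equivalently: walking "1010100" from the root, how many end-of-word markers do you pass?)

1

Check each prefix of "1010100" against the stored set — each match is an end-marker on the path.
Prefixes of the query that are stored words: "1010100"
Count: 1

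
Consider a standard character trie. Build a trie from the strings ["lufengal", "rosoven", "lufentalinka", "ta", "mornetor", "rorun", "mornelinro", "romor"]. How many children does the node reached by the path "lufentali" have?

1

Walk "lufentali" from the root, arriving at one node.
Distinct next characters after "lufentali": n.
That node has 1 child edge.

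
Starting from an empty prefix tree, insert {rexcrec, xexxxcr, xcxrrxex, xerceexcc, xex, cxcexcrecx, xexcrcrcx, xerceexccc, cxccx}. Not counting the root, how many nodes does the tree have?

Count nodes per top-level branch (shared prefixes stored once):
  'c'-branch (cxccx, cxcexcrecx): 12 nodes
  'r'-branch (rexcrec): 7 nodes
  'x'-branch (xcxrrxex, xerceexcc, xerceexccc, xex, xexcrcrcx, xexxxcr): 28 nodes
Sum: 47

47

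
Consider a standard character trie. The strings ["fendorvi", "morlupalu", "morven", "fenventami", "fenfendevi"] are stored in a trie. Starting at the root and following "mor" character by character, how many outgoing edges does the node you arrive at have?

2

Walk "mor" from the root, arriving at one node.
Characters that immediately follow "mor" among the stored strings: {l, v}.
That node has 2 child edges.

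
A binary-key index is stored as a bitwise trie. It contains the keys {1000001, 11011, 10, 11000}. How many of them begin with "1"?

4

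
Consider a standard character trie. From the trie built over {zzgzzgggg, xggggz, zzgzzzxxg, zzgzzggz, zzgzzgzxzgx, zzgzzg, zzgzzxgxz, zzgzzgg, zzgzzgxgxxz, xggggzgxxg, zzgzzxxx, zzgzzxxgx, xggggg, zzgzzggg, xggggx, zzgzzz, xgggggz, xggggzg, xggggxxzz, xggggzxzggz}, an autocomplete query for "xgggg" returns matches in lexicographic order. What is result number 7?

xggggzgxxg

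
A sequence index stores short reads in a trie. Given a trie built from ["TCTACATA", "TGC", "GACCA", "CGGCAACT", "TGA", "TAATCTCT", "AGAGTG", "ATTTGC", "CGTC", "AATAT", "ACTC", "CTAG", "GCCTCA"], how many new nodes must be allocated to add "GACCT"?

"GACC" is already a path in the trie; the remaining "T" must be added.
Each of the 1 remaining characters creates one node.

1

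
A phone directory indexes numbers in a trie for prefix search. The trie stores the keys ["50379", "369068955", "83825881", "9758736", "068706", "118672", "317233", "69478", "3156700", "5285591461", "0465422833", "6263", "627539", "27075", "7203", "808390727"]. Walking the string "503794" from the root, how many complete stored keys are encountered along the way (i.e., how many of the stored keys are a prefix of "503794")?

Traverse "503794" character by character; count nodes along the way that are marked as word ends.
Prefixes of the query that are stored words: "50379"
Count: 1

1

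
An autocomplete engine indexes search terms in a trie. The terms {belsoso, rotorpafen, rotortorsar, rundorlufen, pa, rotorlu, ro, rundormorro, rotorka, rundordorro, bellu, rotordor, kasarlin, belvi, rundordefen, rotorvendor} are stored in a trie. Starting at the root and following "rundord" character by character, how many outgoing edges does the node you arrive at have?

The children of the "rundord" node are the distinct next characters among strings starting with "rundord".
Distinct next characters after "rundord": e, o.
That node has 2 child edges.

2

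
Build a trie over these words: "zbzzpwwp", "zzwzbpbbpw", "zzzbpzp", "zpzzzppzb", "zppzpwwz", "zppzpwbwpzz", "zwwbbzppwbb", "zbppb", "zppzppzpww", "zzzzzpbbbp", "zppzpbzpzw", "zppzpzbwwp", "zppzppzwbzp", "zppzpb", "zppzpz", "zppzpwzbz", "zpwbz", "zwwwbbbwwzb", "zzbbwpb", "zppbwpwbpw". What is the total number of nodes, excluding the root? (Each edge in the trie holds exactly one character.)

Count nodes per top-level branch (shared prefixes stored once):
  'z'-branch (zbppb, zbzzpwwp, zppbwpwbpw, zppzpb, zppzpbzpzw, zppzppzpww, zppzppzwbzp, zppzpwbwpzz, zppzpwwz, zppzpwzbz, zppzpz, zppzpzbwwp, zpwbz, zpzzzppzb, zwwbbzppwbb, zwwwbbbwwzb, zzbbwpb, zzwzbpbbpw, zzzbpzp, zzzzzpbbbp): 106 nodes
Sum: 106

106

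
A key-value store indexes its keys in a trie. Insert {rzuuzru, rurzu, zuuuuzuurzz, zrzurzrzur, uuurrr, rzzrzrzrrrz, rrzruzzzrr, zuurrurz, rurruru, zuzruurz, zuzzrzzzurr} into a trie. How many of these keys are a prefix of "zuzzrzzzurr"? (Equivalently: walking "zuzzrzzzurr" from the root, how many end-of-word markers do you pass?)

1

Traverse "zuzzrzzzurr" character by character; count nodes along the way that are marked as word ends.
Prefixes of the query that are stored words: "zuzzrzzzurr"
Count: 1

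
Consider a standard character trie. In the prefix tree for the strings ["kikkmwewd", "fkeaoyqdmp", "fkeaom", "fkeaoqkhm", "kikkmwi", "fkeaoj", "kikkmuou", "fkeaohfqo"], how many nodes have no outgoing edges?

Leaves are exactly the stored words that no other stored word extends.
Those words: "fkeaohfqo", "fkeaoj", "fkeaom", "fkeaoqkhm", "fkeaoyqdmp", "kikkmuou", "kikkmwewd", "kikkmwi"
Leaf count: 8

8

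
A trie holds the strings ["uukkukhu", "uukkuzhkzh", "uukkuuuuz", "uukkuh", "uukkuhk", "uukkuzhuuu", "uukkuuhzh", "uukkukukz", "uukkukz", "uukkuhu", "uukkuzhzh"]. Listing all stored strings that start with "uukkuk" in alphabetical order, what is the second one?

uukkukukz

Filter for "uukkuk…" and sort: "uukkukhu", "uukkukukz", "uukkukz"
Position 2: uukkukukz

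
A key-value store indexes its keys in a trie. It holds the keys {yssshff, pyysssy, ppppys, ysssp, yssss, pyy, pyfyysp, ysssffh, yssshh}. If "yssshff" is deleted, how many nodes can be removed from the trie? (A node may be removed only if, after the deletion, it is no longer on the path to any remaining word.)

2

Walk "yssshff" from the leaf back toward the root, removing each node that no remaining word uses.
The suffix "ff" (2 nodes) is used only by "yssshff"; the node for "ysssh" still has the child "h", so pruning stops there.
Nodes removed: 2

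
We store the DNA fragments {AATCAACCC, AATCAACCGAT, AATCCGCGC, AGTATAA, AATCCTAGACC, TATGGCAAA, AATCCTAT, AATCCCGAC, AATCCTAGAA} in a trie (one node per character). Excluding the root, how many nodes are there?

44

Insert word by word; a character creates a node only if that edge doesn't already exist:
  "AATCAACCC" → 9 new (A, A, T, C, A, A, C, C, C)
  "AATCAACCGAT" → prefix "AATCAACC" already present; 3 new (G, A, T)
  "AATCCGCGC" → prefix "AATC" already present; 5 new (C, G, C, G, C)
  "AGTATAA" → prefix "A" already present; 6 new (G, T, A, T, A, A)
  "AATCCTAGACC" → prefix "AATCC" already present; 6 new (T, A, G, A, C, C)
  "TATGGCAAA" → 9 new (T, A, T, G, G, C, A, A, A)
  "AATCCTAT" → prefix "AATCCTA" already present; 1 new (T)
  "AATCCCGAC" → prefix "AATCC" already present; 4 new (C, G, A, C)
  "AATCCTAGAA" → prefix "AATCCTAGA" already present; 1 new (A)
Total nodes = 9 + 3 + 5 + 6 + 6 + 9 + 1 + 4 + 1 = 44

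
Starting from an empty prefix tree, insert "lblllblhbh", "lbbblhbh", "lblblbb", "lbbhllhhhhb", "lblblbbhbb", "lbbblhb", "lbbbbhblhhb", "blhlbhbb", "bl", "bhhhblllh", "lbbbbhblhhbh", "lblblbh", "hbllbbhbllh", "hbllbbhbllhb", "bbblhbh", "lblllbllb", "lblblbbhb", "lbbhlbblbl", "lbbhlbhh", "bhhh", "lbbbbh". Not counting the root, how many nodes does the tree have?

83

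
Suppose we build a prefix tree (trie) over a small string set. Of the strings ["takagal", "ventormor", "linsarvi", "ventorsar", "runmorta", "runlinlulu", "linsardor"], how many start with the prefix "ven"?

2

Traverse to the node for "ven", then collect every word in that subtree.
Matches: "ventormor", "ventorsar"
Count: 2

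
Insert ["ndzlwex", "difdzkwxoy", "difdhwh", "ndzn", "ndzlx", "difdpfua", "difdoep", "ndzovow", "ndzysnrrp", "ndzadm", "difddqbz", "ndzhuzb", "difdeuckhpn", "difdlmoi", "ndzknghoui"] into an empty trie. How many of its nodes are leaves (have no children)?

Leaves are exactly the stored words that no other stored word extends.
Those words: "difddqbz", "difdeuckhpn", "difdhwh", "difdlmoi", "difdoep", "difdpfua", "difdzkwxoy", "ndzadm", "ndzhuzb", "ndzknghoui", "ndzlwex", "ndzlx", "ndzn", "ndzovow", "ndzysnrrp"
Leaf count: 15

15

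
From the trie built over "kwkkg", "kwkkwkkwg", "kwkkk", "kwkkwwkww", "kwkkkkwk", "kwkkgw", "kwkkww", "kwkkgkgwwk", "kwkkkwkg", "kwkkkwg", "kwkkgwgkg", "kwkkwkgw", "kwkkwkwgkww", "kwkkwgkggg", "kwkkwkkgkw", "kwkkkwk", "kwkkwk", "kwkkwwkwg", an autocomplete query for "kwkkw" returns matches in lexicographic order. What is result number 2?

DFS of the "kwkkw" subtree visits, in order: "kwkkwgkggg", "kwkkwk", "kwkkwkgw", "kwkkwkkgkw", "kwkkwkkwg", "kwkkwkwgkww", "kwkkww", "kwkkwwkwg", "kwkkwwkww"
The 2nd is kwkkwk.

kwkkwk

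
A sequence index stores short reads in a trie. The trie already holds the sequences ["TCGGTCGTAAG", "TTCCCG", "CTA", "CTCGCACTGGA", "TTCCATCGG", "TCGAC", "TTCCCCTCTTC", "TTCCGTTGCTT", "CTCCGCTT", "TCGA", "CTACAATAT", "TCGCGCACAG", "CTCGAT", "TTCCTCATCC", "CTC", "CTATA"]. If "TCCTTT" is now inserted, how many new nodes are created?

4

"TC" is already a path in the trie; the remaining "CTTT" must be added.
So 6 − 2 = 4 new nodes.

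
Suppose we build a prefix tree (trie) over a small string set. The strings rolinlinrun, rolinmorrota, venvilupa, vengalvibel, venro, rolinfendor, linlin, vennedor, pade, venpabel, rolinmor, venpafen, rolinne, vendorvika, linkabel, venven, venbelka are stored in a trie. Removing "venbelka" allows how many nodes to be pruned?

Walk "venbelka" from the leaf back toward the root, removing each node that no remaining word uses.
The suffix "belka" (5 nodes) is used only by "venbelka"; the node for "ven" still has the child "v", so pruning stops there.
Nodes removed: 5

5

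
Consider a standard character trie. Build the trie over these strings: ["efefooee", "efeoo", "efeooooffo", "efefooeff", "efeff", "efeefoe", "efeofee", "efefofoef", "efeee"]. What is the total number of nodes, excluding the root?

Trace insertions, counting only characters that open a new branch:
  "efefooee" → 8 new (e, f, e, f, o, o, e, e)
  "efeoo" → prefix "efe" already present; 2 new (o, o)
  "efeooooffo" → prefix "efeoo" already present; 5 new (o, o, f, f, o)
  "efefooeff" → prefix "efefooe" already present; 2 new (f, f)
  "efeff" → prefix "efef" already present; 1 new (f)
  "efeefoe" → prefix "efe" already present; 4 new (e, f, o, e)
  "efeofee" → prefix "efeo" already present; 3 new (f, e, e)
  "efefofoef" → prefix "efefo" already present; 4 new (f, o, e, f)
  "efeee" → prefix "efee" already present; 1 new (e)
Total nodes = 8 + 2 + 5 + 2 + 1 + 4 + 3 + 4 + 1 = 30

30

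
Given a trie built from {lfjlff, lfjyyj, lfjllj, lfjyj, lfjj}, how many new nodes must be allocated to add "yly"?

3

Nothing in the trie begins with "y"; the whole of "yly" is new.
3 − 0 = 3 new nodes.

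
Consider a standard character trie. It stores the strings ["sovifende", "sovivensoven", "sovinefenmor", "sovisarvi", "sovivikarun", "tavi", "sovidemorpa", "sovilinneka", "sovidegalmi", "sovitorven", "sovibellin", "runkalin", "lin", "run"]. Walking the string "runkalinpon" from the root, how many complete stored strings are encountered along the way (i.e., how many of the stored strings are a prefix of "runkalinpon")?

2

Walk "runkalinpon" from the root; an end-of-word marker is hit whenever a stored word is a prefix of "runkalinpon".
Prefixes of the query that are stored words: "run", "runkalin"
Count: 2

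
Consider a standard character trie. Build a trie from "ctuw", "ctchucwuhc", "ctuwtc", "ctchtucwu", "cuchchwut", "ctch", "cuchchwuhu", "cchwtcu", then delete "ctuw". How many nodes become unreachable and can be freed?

0

After clearing the end-marker at "ctuw", prune upward until reaching a node still needed by another word.
Every node on "ctuw" is still needed (e.g. by "ctuwtc"), so nothing is freed.
Nodes removed: 0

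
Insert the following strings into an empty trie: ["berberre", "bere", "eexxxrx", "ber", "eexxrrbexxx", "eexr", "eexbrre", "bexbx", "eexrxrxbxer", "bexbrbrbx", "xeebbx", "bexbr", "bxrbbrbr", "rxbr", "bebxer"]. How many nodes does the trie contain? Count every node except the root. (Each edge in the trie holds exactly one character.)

64

Count nodes per top-level branch (shared prefixes stored once):
  'b'-branch (bebxer, ber, berberre, bere, bexbr, bexbrbrbx, bexbx, bxrbbrbr): 28 nodes
  'e'-branch (eexbrre, eexr, eexrxrxbxer, eexxrrbexxx, eexxxrx): 26 nodes
  'r'-branch (rxbr): 4 nodes
  'x'-branch (xeebbx): 6 nodes
Sum: 64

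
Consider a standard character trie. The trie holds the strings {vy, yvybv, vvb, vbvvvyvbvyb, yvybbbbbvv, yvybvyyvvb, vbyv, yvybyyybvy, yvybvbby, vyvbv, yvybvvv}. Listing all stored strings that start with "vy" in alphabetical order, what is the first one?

Filter for "vy…" and sort: "vy", "vyvbv"
The 1st is vy.

vy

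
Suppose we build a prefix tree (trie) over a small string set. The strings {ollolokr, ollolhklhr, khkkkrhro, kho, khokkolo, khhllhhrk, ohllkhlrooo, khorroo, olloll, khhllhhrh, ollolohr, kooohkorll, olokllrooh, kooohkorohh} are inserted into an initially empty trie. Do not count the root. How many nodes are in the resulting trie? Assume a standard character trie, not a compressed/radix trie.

73

For each word, the new-node count is its length minus the longest prefix already in the trie:
  "ollolokr" → 8 new (o, l, l, o, l, o, k, r)
  "ollolhklhr" → prefix "ollol" already present; 5 new (h, k, l, h, r)
  "khkkkrhro" → 9 new (k, h, k, k, k, r, h, r, o)
  "kho" → prefix "kh" already present; 1 new (o)
  "khokkolo" → prefix "kho" already present; 5 new (k, k, o, l, o)
  "khhllhhrk" → prefix "kh" already present; 7 new (h, l, l, h, h, r, k)
  "ohllkhlrooo" → prefix "o" already present; 10 new (h, l, l, k, h, l, r, o, o, o)
  "khorroo" → prefix "kho" already present; 4 new (r, r, o, o)
  "olloll" → prefix "ollol" already present; 1 new (l)
  "khhllhhrh" → prefix "khhllhhr" already present; 1 new (h)
  "ollolohr" → prefix "ollolo" already present; 2 new (h, r)
  "kooohkorll" → prefix "k" already present; 9 new (o, o, o, h, k, o, r, l, l)
  "olokllrooh" → prefix "ol" already present; 8 new (o, k, l, l, r, o, o, h)
  "kooohkorohh" → prefix "kooohkor" already present; 3 new (o, h, h)
Total nodes = 8 + 5 + 9 + 1 + 5 + 7 + 10 + 4 + 1 + 1 + 2 + 9 + 8 + 3 = 73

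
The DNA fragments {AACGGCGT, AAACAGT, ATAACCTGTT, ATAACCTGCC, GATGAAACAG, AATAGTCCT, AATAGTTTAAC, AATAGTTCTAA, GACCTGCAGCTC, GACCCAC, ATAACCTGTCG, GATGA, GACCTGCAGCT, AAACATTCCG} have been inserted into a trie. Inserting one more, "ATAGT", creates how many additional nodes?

2

The longest prefix of "ATAGT" already in the trie is "ATA" (length 3).
Each of the 2 remaining characters creates one node.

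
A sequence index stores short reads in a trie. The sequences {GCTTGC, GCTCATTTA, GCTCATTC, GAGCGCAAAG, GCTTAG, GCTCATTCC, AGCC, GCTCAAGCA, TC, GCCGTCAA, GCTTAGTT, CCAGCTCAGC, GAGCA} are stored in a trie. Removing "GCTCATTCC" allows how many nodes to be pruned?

1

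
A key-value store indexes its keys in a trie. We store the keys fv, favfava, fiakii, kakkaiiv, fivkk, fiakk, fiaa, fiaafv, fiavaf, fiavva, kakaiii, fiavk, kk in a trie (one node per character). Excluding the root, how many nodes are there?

39

Trie structure (* marks end of a word):
(root)
├─ f
│  ├─ a
│  │  └─ v
│  │     └─ f
│  │        └─ a
│  │           └─ v
│  │              └─ a *
│  ├─ i
│  │  ├─ a
│  │  │  ├─ a *
│  │  │  │  └─ f
│  │  │  │     └─ v *
│  │  │  ├─ k
│  │  │  │  ├─ i
│  │  │  │  │  └─ i *
│  │  │  │  └─ k *
│  │  │  └─ v
│  │  │     ├─ a
│  │  │     │  └─ f *
│  │  │     ├─ k *
│  │  │     └─ v
│  │  │        └─ a *
│  │  └─ v
│  │     └─ k
│  │        └─ k *
│  └─ v *
└─ k
   ├─ a
   │  └─ k
   │     ├─ a
   │     │  └─ i
   │     │     └─ i
   │     │        └─ i *
   │     └─ k
   │        └─ a
   │           └─ i
   │              └─ i
   │                 └─ v *
   └─ k *
Counting every labelled node above: 39.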